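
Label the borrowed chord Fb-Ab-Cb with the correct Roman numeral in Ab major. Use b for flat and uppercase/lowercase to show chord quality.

Fb is the lowered form of scale degree 6 in Ab major (the diatonic degree 6 is F). Fb–Ab–Cb is a major chord — the form found in Ab minor, not the diatonic vi (Fm). Borrowed into Ab major it is written bVI.

bVI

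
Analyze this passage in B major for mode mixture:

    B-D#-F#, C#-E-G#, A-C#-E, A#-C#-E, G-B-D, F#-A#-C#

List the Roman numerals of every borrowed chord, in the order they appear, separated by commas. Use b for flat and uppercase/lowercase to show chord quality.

bVII, bVI

In B major the diatonic chords are B, C#m, D#m, E, F#, G#m, A#dim. B–D#–F# = B, C#–E–G# = C#m, A#–C#–E = A#dim and F#–A#–C# = F# are all diatonic. A–C#–E doesn't fit — on degree 7 B major would have A#dim (vii°). A is the degree-7 chord of B minor, so it is the borrowed bVII. But G–B–D is foreign: the diatonic vi on degree 6 is G#m, whereas G comes from B minor. It is labeled bVI.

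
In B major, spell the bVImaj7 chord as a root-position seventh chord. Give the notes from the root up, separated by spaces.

G B D F#

Scale degree 6 in B major is G#. bVImaj7 uses the lowered form, G, taken from B minor. Building the major-seventh chord from the parallel minor on G: G–B–D–F#.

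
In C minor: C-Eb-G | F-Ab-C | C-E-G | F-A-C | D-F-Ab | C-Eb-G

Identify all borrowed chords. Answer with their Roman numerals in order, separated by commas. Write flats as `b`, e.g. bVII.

I, IV

In C minor (with V from harmonic minor) the diatonic chords are Cm, Ddim, Eb, Fm, G, Ab, Bb. C–Eb–G = Cm, F–Ab–C = Fm and D–F–Ab = Ddim all belong to that set. But C–E–G is foreign: the diatonic i on degree 1 is Cm, whereas C comes from C major. It is labeled I. F–A–C is not: scale degree 4 in C minor carries Fm (iv). In C major the chord on that degree is F, so here it functions as IV, borrowed from the parallel major.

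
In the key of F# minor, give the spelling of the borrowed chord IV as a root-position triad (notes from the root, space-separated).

B D# F#

IV is built on scale degree 4, which is B in both F# minor and its parallel. Stacking thirds in F# major on B gives B–D#–F#.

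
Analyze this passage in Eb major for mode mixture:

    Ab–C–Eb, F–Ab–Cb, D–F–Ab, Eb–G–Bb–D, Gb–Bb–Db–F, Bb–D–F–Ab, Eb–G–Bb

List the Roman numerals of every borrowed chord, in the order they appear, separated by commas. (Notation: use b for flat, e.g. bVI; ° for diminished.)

The diatonic triads in Eb major are Eb, Fm, Gm, Ab, Bb, Cm, Ddim. Ab–C–Eb = Ab, D–F–Ab = Ddim, Eb–G–Bb–D = Ebmaj7, Bb–D–F–Ab = Bb7 and Eb–G–Bb = Eb are all diatonic. F–Ab–Cb is not: scale degree 2 in Eb major carries Fm (ii). In Eb minor the chord on that degree is Fdim, so here it functions as ii°, borrowed from the parallel minor. Gb–Bb–Db–F doesn't fit — on degree 3 Eb major would have Gm (iii). Gbmaj7 is the degree-3 chord of Eb minor, so it is the borrowed bIIImaj7.

ii°, bIIImaj7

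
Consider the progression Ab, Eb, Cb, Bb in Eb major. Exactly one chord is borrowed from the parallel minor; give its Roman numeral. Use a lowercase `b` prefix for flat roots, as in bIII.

The diatonic triads in Eb major are Eb, Fm, Gm, Ab, Bb, Cm, Ddim. Ab, Eb and Bb are all diatonic. Cb (Cb–Eb–Gb) doesn't fit — on degree 6 Eb major would have Cm (vi). Cb is the degree-6 chord of Eb minor, so it is the borrowed bVI.

bVI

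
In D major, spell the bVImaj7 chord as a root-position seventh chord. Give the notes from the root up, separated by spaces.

Bb D F A

bVImaj7 is built on the lowered scale degree 6. In D major degree 6 is B; lowered it becomes Bb. Stacking thirds in D minor on Bb gives Bb–D–F–A.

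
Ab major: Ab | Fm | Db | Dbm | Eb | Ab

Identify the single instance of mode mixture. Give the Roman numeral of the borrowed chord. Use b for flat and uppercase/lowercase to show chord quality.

In Ab major the diatonic chords are Ab, Bbm, Cm, Db, Eb, Fm, Gdim. Ab, Fm, Db and Eb all belong to that set. Dbm (Db–Fb–Ab) doesn't fit — on degree 4 Ab major would have Db (IV). Dbm is the degree-4 chord of Ab minor, so it is the borrowed iv.

iv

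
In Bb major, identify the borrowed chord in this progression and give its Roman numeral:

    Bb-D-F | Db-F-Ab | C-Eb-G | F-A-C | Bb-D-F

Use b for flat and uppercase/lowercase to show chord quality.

The diatonic triads in Bb major are Bb, Cm, Dm, Eb, F, Gm, Adim. Of the given chords, Bb–D–F = Bb, C–Eb–G = Cm and F–A–C = F are diatonic. Db–F–Ab is not: scale degree 3 in Bb major carries Dm (iii). In Bb minor the chord on that degree is Db, so here it functions as bIII, borrowed from the parallel minor.

bIII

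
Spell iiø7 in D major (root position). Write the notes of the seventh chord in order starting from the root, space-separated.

E G Bb D

iiø7 is built on scale degree 2, which is E in both D major and its parallel. Building the half-diminished-seventh chord from the parallel minor on E: E–G–Bb–D.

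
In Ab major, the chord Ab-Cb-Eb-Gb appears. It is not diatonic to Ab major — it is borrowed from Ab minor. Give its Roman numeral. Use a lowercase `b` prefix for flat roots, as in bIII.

Ab is scale degree 1 in Ab major. Diatonically Ab major has Ab (I) on that degree; Ab–Cb–Eb–Gb is instead the minor-seventh chord native to Ab minor, so it takes the label i7.

i7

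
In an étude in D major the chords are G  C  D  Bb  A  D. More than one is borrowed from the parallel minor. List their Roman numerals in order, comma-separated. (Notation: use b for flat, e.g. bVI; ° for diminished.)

The diatonic triads in D major are D, Em, F#m, G, A, Bm, C#dim. Of the given chords, G, D and A are diatonic. C (C–E–G) doesn't fit — on degree 7 D major would have C#dim (vii°). C is the degree-7 chord of D minor, so it is the borrowed bVII. But Bb (Bb–D–F) is foreign: the diatonic vi on degree 6 is Bm, whereas Bb comes from D minor. It is labeled bVI.

bVII, bVI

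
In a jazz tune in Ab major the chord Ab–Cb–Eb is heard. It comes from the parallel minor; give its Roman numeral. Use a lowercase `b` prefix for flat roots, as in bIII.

Ab is scale degree 1 in Ab major. The diatonic chord on degree 1 would be Ab (I), but Ab–Cb–Eb is the minor chord from Ab minor. As a borrowed chord it is labeled i.

i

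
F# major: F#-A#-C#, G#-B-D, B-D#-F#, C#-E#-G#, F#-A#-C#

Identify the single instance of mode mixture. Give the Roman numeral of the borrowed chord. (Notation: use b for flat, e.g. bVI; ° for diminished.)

ii°

F# major has the diatonic set F#, G#m, A#m, B, C#, D#m, E#dim. F#–A#–C# = F#, B–D#–F# = B and C#–E#–G# = C# are all diatonic. G#–B–D doesn't fit — on degree 2 F# major would have G#m (ii). G#dim is the degree-2 chord of F# minor, so it is the borrowed ii°.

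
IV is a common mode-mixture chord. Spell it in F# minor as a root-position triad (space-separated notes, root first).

The root, B, is scale degree 4 — the same note in F# minor and F# major; only the chord quality changes. Building the major chord from the parallel major on B: B–D#–F#.

B D# F#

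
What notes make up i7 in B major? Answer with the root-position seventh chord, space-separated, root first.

B D F# A

i7 is built on scale degree 1, which is B in both B major and its parallel. Stacking thirds in B minor on B gives B–D–F#–A.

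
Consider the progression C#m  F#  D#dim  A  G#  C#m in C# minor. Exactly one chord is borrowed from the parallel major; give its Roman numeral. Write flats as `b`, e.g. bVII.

The diatonic triads in C# minor (with V from harmonic minor) are C#m, D#dim, E, F#m, G#, A, B. C#m, D#dim, A and G# all belong to that set. F# (F#–A#–C#) doesn't fit — on degree 4 C# minor would have F#m (iv). F# is the degree-4 chord of C# major, so it is the borrowed IV.

IV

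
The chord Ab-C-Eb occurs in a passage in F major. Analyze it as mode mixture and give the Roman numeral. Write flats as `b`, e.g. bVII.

bIII

In F major scale degree 3 is A; Ab is its lowered form, from F minor. Ab–C–Eb is a major chord — the form found in F minor, not the diatonic iii (Am). Borrowed into F major it is written bIII.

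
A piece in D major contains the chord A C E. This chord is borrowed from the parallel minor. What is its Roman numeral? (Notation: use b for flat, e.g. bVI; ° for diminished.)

The root A is the diatonic 5th degree of D major; the borrowing shows in the chord quality. A–C–E is a minor chord — the form found in D minor, not the diatonic V (A). Borrowed into D major it is written v.

v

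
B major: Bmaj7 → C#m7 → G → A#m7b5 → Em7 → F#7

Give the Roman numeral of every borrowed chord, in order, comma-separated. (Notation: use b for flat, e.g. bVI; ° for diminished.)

In B major the diatonic chords are B, C#m, D#m, E, F#, G#m, A#dim. Of the given chords, Bmaj7, C#m7, A#m7b5 and F#7 are diatonic. G (G–B–D) is not: scale degree 6 in B major carries G#m (vi). In B minor the chord on that degree is G, so here it functions as bVI, borrowed from the parallel minor. But Em7 (E–G–B–D) is foreign: the diatonic IV on degree 4 is E, whereas Em7 comes from B minor. It is labeled iv7.

bVI, iv7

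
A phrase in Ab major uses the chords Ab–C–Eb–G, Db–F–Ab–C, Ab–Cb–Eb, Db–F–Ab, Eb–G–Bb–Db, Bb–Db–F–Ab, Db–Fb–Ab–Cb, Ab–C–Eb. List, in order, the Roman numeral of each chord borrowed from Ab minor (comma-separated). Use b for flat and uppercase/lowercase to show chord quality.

Ab major has the diatonic set Ab, Bbm, Cm, Db, Eb, Fm, Gdim. Ab–C–Eb–G = Abmaj7, Db–F–Ab–C = Dbmaj7, Db–F–Ab = Db, Eb–G–Bb–Db = Eb7, Bb–Db–F–Ab = Bbm7 and Ab–C–Eb = Ab are all diatonic. Ab–Cb–Eb is not: scale degree 1 in Ab major carries Ab (I). In Ab minor the chord on that degree is Abm, so here it functions as i, borrowed from the parallel minor. Db–Fb–Ab–Cb doesn't fit — on degree 4 Ab major would have Db (IV). Dbm7 is the degree-4 chord of Ab minor, so it is the borrowed iv7.

i, iv7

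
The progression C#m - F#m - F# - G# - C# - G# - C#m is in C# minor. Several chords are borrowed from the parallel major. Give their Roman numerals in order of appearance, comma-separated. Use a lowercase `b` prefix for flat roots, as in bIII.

In C# minor (with V from harmonic minor) the diatonic chords are C#m, D#dim, E, F#m, G#, A, B. C#m, F#m and G# all belong to that set. But F# (F#–A#–C#) is foreign: the diatonic iv on degree 4 is F#m, whereas F# comes from C# major. It is labeled IV. C# (C#–E#–G#) is not: scale degree 1 in C# minor carries C#m (i). In C# major the chord on that degree is C#, so here it functions as I, borrowed from the parallel major.

IV, I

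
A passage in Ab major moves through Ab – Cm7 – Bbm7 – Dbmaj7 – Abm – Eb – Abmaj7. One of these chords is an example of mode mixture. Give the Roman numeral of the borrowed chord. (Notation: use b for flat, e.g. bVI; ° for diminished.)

The diatonic triads in Ab major are Ab, Bbm, Cm, Db, Eb, Fm, Gdim. Ab, Cm7, Bbm7, Dbmaj7, Eb and Abmaj7 all belong to that set. But Abm (Ab–Cb–Eb) is foreign: the diatonic I on degree 1 is Ab, whereas Abm comes from Ab minor. It is labeled i.

i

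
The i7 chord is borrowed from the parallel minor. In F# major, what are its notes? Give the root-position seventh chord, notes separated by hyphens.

The root, F#, is scale degree 1 — the same note in F# major and F# minor; only the chord quality changes. Building the minor-seventh chord from the parallel minor on F#: F#–A–C#–E.

F#-A-C#-E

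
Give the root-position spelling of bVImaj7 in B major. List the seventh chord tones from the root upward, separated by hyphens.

G-B-D-F#

The root of bVImaj7 is the lowered 6th degree: G# becomes G. Stacking thirds in B minor on G gives G–B–D–F#.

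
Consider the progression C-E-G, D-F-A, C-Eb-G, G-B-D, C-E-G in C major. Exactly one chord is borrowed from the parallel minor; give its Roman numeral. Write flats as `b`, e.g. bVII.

The diatonic triads in C major are C, Dm, Em, F, G, Am, Bdim. Of the given chords, C–E–G = C, D–F–A = Dm and G–B–D = G are diatonic. C–Eb–G is not: scale degree 1 in C major carries C (I). In C minor the chord on that degree is Cm, so here it functions as i, borrowed from the parallel minor.

i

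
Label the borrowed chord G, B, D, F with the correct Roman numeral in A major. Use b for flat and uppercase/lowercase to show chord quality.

In A major scale degree 7 is G#; G is its lowered form, from A minor. G–B–D–F is a dominant-seventh chord — the form found in A minor, not the diatonic vii° (G#dim). Borrowed into A major it is written bVII7.

bVII7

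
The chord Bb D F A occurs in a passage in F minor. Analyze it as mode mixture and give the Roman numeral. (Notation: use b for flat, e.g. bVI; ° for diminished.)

The root Bb is the diatonic 4th degree of F minor; the borrowing shows in the chord quality. The diatonic chord on degree 4 would be Bbm (iv), but Bb–D–F–A is the major-seventh chord from F major. As a borrowed chord it is labeled IVmaj7.

IVmaj7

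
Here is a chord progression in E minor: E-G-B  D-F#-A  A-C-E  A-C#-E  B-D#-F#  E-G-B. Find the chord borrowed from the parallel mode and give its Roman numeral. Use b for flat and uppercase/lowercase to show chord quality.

IV

The diatonic triads in E minor (with V from harmonic minor) are Em, F#dim, G, Am, B, C, D. E–G–B = Em, D–F#–A = D, A–C–E = Am and B–D#–F# = B are all diatonic. A–C#–E is not: scale degree 4 in E minor carries Am (iv). In E major the chord on that degree is A, so here it functions as IV, borrowed from the parallel major.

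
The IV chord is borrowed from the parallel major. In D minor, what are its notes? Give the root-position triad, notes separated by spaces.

G B D

The root, G, is scale degree 4 — the same note in D minor and D major; only the chord quality changes. Building the major chord from the parallel major on G: G–B–D.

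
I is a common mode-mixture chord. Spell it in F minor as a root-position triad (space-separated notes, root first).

I is built on scale degree 1, which is F in both F minor and its parallel. Stacking thirds in F major on F gives F–A–C.

F A C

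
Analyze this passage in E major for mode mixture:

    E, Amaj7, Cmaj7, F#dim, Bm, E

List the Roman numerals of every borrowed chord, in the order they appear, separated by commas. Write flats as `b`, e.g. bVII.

bVImaj7, ii°, v

E major has the diatonic set E, F#m, G#m, A, B, C#m, D#dim. E and Amaj7 are both diatonic. But Cmaj7 (C–E–G–B) is foreign: the diatonic vi on degree 6 is C#m, whereas Cmaj7 comes from E minor. It is labeled bVImaj7. But F#dim (F#–A–C) is foreign: the diatonic ii on degree 2 is F#m, whereas F#dim comes from E minor. It is labeled ii°. But Bm (B–D–F#) is foreign: the diatonic V on degree 5 is B, whereas Bm comes from E minor. It is labeled v.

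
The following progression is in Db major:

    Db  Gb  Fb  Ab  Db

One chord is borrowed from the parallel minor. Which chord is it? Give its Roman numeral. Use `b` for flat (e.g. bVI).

The diatonic triads in Db major are Db, Ebm, Fm, Gb, Ab, Bbm, Cdim. Of the given chords, Db, Gb and Ab are diatonic. But Fb (Fb–Ab–Cb) is foreign: the diatonic iii on degree 3 is Fm, whereas Fb comes from Db minor. It is labeled bIII.

bIII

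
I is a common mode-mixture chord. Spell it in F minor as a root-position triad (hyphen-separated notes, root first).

F-A-C

The root, F, is scale degree 1 — the same note in F minor and F major; only the chord quality changes. Building the major chord from the parallel major on F: F–A–C.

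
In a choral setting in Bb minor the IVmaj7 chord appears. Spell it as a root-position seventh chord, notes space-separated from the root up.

Eb G Bb D

The root, Eb, is scale degree 4 — the same note in Bb minor and Bb major; only the chord quality changes. Stacking thirds in Bb major on Eb gives Eb–G–Bb–D.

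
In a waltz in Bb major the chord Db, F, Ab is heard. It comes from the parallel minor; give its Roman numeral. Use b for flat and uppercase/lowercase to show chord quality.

bIII

Db is the lowered form of scale degree 3 in Bb major (the diatonic degree 3 is D). Db–F–Ab is a major chord — the form found in Bb minor, not the diatonic iii (Dm). Borrowed into Bb major it is written bIII.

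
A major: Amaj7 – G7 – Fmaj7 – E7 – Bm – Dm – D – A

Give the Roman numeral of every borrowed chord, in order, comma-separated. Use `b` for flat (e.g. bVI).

bVII7, bVImaj7, iv

The diatonic triads in A major are A, Bm, C#m, D, E, F#m, G#dim. Amaj7, E7, Bm, D and A all belong to that set. G7 (G–B–D–F) doesn't fit — on degree 7 A major would have G#dim (vii°). G7 is the degree-7 chord of A minor, so it is the borrowed bVII7. But Fmaj7 (F–A–C–E) is foreign: the diatonic vi on degree 6 is F#m, whereas Fmaj7 comes from A minor. It is labeled bVImaj7. Dm (D–F–A) doesn't fit — on degree 4 A major would have D (IV). Dm is the degree-4 chord of A minor, so it is the borrowed iv.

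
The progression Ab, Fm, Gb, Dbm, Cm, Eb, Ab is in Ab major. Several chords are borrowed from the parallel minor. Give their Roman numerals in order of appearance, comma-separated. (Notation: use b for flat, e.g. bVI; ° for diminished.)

bVII, iv

In Ab major the diatonic chords are Ab, Bbm, Cm, Db, Eb, Fm, Gdim. Of the given chords, Ab, Fm, Cm and Eb are diatonic. Gb (Gb–Bb–Db) doesn't fit — on degree 7 Ab major would have Gdim (vii°). Gb is the degree-7 chord of Ab minor, so it is the borrowed bVII. But Dbm (Db–Fb–Ab) is foreign: the diatonic IV on degree 4 is Db, whereas Dbm comes from Ab minor. It is labeled iv.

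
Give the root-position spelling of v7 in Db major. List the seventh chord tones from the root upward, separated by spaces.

v7 is built on scale degree 5, which is Ab in both Db major and its parallel. Stacking thirds in Db minor on Ab gives Ab–Cb–Eb–Gb.

Ab Cb Eb Gb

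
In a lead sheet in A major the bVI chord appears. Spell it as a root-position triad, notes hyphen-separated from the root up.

F-A-C

Scale degree 6 in A major is F#. bVI uses the lowered form, F, taken from A minor. In A minor the chord on F is F–A–C.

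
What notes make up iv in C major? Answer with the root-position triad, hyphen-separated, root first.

F-Ab-C

The root, F, is scale degree 4 — the same note in C major and C minor; only the chord quality changes. Building the minor chord from the parallel minor on F: F–Ab–C.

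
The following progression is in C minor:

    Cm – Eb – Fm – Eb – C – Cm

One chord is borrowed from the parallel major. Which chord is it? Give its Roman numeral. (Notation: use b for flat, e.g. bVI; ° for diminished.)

I

In C minor (with V from harmonic minor) the diatonic chords are Cm, Ddim, Eb, Fm, G, Ab, Bb. Cm, Eb and Fm are all diatonic. C (C–E–G) is not: scale degree 1 in C minor carries Cm (i). In C major the chord on that degree is C, so here it functions as I, borrowed from the parallel major.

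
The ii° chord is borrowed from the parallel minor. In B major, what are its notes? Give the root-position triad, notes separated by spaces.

The root, C#, is scale degree 2 — the same note in B major and B minor; only the chord quality changes. Stacking thirds in B minor on C# gives C#–E–G.

C# E G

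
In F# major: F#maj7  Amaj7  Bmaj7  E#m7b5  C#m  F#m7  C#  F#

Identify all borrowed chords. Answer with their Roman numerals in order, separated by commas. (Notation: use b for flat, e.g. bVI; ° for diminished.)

bIIImaj7, v, i7

In F# major the diatonic chords are F#, G#m, A#m, B, C#, D#m, E#dim. Of the given chords, F#maj7, Bmaj7, E#m7b5, C# and F# are diatonic. Amaj7 (A–C#–E–G#) doesn't fit — on degree 3 F# major would have A#m (iii). Amaj7 is the degree-3 chord of F# minor, so it is the borrowed bIIImaj7. C#m (C#–E–G#) doesn't fit — on degree 5 F# major would have C# (V). C#m is the degree-5 chord of F# minor, so it is the borrowed v. F#m7 (F#–A–C#–E) is not: scale degree 1 in F# major carries F# (I). In F# minor the chord on that degree is F#m7, so here it functions as i7, borrowed from the parallel minor.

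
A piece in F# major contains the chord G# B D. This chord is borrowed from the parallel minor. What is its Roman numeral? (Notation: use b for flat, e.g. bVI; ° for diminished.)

The root G# is the diatonic 2nd degree of F# major; the borrowing shows in the chord quality. The diatonic chord on degree 2 would be G#m (ii), but G#–B–D is the diminished chord from F# minor. As a borrowed chord it is labeled ii°.

ii°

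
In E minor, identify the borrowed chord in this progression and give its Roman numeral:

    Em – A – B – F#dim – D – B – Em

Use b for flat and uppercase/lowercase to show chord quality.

The diatonic triads in E minor (with V from harmonic minor) are Em, F#dim, G, Am, B, C, D. Em, B, F#dim and D all belong to that set. But A (A–C#–E) is foreign: the diatonic iv on degree 4 is Am, whereas A comes from E major. It is labeled IV.

IV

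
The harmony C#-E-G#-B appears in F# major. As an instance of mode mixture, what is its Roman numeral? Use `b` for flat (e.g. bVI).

The root C# is the diatonic 5th degree of F# major; the borrowing shows in the chord quality. The diatonic chord on degree 5 would be C# (V), but C#–E–G#–B is the minor-seventh chord from F# minor. As a borrowed chord it is labeled v7.

v7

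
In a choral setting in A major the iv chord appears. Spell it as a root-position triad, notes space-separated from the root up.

The root, D, is scale degree 4 — the same note in A major and A minor; only the chord quality changes. Building the minor chord from the parallel minor on D: D–F–A.

D F A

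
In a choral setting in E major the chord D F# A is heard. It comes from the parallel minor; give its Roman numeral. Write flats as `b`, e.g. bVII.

bVII

The root D is the lowered 7th scale degree — diatonically E major has D# there. D–F#–A is a major chord — the form found in E minor, not the diatonic vii° (D#dim). Borrowed into E major it is written bVII.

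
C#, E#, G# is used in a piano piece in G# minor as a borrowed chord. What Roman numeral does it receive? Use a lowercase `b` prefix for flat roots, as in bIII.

IV

C# is scale degree 4 in G# minor. C#–E#–G# is a major chord — the form found in G# major, not the diatonic iv (C#m). Borrowed into G# minor it is written IV.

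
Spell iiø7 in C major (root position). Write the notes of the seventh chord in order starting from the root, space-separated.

The root, D, is scale degree 2 — the same note in C major and C minor; only the chord quality changes. Stacking thirds in C minor on D gives D–F–Ab–C.

D F Ab C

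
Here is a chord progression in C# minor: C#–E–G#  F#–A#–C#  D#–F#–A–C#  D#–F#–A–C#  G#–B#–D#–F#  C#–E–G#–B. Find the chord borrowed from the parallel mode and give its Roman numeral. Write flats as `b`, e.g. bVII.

The diatonic triads in C# minor (with V from harmonic minor) are C#m, D#dim, E, F#m, G#, A, B. Of the given chords, C#–E–G# = C#m, D#–F#–A–C# = D#m7b5, G#–B#–D#–F# = G#7 and C#–E–G#–B = C#m7 are diatonic. F#–A#–C# doesn't fit — on degree 4 C# minor would have F#m (iv). F# is the degree-4 chord of C# major, so it is the borrowed IV.

IV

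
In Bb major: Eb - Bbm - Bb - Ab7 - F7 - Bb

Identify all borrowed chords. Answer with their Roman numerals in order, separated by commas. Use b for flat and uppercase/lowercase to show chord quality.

Bb major has the diatonic set Bb, Cm, Dm, Eb, F, Gm, Adim. Eb, Bb and F7 are all diatonic. Bbm (Bb–Db–F) is not: scale degree 1 in Bb major carries Bb (I). In Bb minor the chord on that degree is Bbm, so here it functions as i, borrowed from the parallel minor. But Ab7 (Ab–C–Eb–Gb) is foreign: the diatonic vii° on degree 7 is Adim, whereas Ab7 comes from Bb minor. It is labeled bVII7.

i, bVII7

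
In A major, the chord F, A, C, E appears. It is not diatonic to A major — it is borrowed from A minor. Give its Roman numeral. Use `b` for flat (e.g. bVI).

The root F is the lowered 6th scale degree — diatonically A major has F# there. Diatonically A major has F#m (vi) on that degree; F–A–C–E is instead the major-seventh chord native to A minor, so it takes the label bVImaj7.

bVImaj7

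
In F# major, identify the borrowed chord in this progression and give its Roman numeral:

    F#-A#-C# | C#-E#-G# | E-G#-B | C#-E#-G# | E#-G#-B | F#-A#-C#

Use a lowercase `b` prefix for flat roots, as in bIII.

F# major has the diatonic set F#, G#m, A#m, B, C#, D#m, E#dim. Of the given chords, F#–A#–C# = F#, C#–E#–G# = C# and E#–G#–B = E#dim are diatonic. But E–G#–B is foreign: the diatonic vii° on degree 7 is E#dim, whereas E comes from F# minor. It is labeled bVII.

bVII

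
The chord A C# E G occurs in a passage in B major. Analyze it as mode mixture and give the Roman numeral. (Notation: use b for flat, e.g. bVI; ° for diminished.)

The root A is the lowered 7th scale degree — diatonically B major has A# there. A–C#–E–G is a dominant-seventh chord — the form found in B minor, not the diatonic vii° (A#dim). Borrowed into B major it is written bVII7.

bVII7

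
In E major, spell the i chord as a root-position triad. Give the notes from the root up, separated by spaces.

i is built on scale degree 1, which is E in both E major and its parallel. Stacking thirds in E minor on E gives E–G–B.

E G B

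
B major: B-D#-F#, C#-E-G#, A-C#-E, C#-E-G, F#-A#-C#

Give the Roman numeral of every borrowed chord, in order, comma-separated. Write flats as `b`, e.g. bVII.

bVII, ii°

The diatonic triads in B major are B, C#m, D#m, E, F#, G#m, A#dim. Of the given chords, B–D#–F# = B, C#–E–G# = C#m and F#–A#–C# = F# are diatonic. A–C#–E doesn't fit — on degree 7 B major would have A#dim (vii°). A is the degree-7 chord of B minor, so it is the borrowed bVII. C#–E–G doesn't fit — on degree 2 B major would have C#m (ii). C#dim is the degree-2 chord of B minor, so it is the borrowed ii°.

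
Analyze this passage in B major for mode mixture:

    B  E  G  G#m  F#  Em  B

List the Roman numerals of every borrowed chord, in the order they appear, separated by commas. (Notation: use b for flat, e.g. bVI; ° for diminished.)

bVI, iv

The diatonic triads in B major are B, C#m, D#m, E, F#, G#m, A#dim. B, E, G#m and F# are all diatonic. G (G–B–D) doesn't fit — on degree 6 B major would have G#m (vi). G is the degree-6 chord of B minor, so it is the borrowed bVI. Em (E–G–B) is not: scale degree 4 in B major carries E (IV). In B minor the chord on that degree is Em, so here it functions as iv, borrowed from the parallel minor.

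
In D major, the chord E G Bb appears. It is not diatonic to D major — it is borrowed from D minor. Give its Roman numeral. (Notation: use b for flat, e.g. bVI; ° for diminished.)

ii°

The root E is the diatonic 2nd degree of D major; the borrowing shows in the chord quality. Diatonically D major has Em (ii) on that degree; E–G–Bb is instead the diminished chord native to D minor, so it takes the label ii°.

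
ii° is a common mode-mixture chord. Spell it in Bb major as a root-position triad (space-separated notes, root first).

The root, C, is scale degree 2 — the same note in Bb major and Bb minor; only the chord quality changes. Stacking thirds in Bb minor on C gives C–Eb–Gb.

C Eb Gb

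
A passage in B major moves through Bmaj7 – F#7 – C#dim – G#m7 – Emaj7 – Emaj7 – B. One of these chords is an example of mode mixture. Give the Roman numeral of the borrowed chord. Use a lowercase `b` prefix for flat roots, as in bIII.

ii°

In B major the diatonic chords are B, C#m, D#m, E, F#, G#m, A#dim. Of the given chords, Bmaj7, F#7, G#m7, Emaj7 and B are diatonic. But C#dim (C#–E–G) is foreign: the diatonic ii on degree 2 is C#m, whereas C#dim comes from B minor. It is labeled ii°.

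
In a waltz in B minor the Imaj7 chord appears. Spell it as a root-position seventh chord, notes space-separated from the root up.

The root, B, is scale degree 1 — the same note in B minor and B major; only the chord quality changes. Stacking thirds in B major on B gives B–D#–F#–A#.

B D# F# A#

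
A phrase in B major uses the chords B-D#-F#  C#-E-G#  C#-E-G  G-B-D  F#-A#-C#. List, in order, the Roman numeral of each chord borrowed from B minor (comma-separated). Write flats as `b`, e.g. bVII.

B major has the diatonic set B, C#m, D#m, E, F#, G#m, A#dim. B–D#–F# = B, C#–E–G# = C#m and F#–A#–C# = F# are all diatonic. But C#–E–G is foreign: the diatonic ii on degree 2 is C#m, whereas C#dim comes from B minor. It is labeled ii°. But G–B–D is foreign: the diatonic vi on degree 6 is G#m, whereas G comes from B minor. It is labeled bVI.

ii°, bVI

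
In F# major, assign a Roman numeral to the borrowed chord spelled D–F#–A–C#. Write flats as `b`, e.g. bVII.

In F# major scale degree 6 is D#; D is its lowered form, from F# minor. The diatonic chord on degree 6 would be D#m (vi), but D–F#–A–C# is the major-seventh chord from F# minor. As a borrowed chord it is labeled bVImaj7.

bVImaj7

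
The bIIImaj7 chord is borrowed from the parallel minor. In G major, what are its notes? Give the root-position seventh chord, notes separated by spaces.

Bb D F A

Scale degree 3 in G major is B. bIIImaj7 uses the lowered form, Bb, taken from G minor. Stacking thirds in G minor on Bb gives Bb–D–F–A.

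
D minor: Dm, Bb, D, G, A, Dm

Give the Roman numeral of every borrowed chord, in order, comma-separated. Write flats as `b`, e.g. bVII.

The diatonic triads in D minor (with V from harmonic minor) are Dm, Edim, F, Gm, A, Bb, C. Dm, Bb and A all belong to that set. But D (D–F#–A) is foreign: the diatonic i on degree 1 is Dm, whereas D comes from D major. It is labeled I. G (G–B–D) doesn't fit — on degree 4 D minor would have Gm (iv). G is the degree-4 chord of D major, so it is the borrowed IV.

I, IV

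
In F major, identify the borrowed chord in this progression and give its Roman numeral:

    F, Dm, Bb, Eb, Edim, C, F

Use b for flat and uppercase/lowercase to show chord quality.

In F major the diatonic chords are F, Gm, Am, Bb, C, Dm, Edim. F, Dm, Bb, Edim and C all belong to that set. Eb (Eb–G–Bb) is not: scale degree 7 in F major carries Edim (vii°). In F minor the chord on that degree is Eb, so here it functions as bVII, borrowed from the parallel minor.

bVII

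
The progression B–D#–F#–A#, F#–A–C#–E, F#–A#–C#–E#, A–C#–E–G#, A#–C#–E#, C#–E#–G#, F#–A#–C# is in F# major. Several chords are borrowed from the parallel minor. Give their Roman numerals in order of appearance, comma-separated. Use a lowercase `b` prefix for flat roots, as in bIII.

i7, bIIImaj7

F# major has the diatonic set F#, G#m, A#m, B, C#, D#m, E#dim. B–D#–F#–A# = Bmaj7, F#–A#–C#–E# = F#maj7, A#–C#–E# = A#m, C#–E#–G# = C# and F#–A#–C# = F# all belong to that set. F#–A–C#–E doesn't fit — on degree 1 F# major would have F# (I). F#m7 is the degree-1 chord of F# minor, so it is the borrowed i7. A–C#–E–G# is not: scale degree 3 in F# major carries A#m (iii). In F# minor the chord on that degree is Amaj7, so here it functions as bIIImaj7, borrowed from the parallel minor.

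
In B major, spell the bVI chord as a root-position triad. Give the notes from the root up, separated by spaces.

The root of bVI is the lowered 6th degree: G# becomes G. In B minor the chord on G is G–B–D.

G B D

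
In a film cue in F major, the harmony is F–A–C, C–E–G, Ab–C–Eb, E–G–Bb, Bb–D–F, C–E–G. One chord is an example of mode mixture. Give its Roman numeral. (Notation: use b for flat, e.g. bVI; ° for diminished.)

bIII

The diatonic triads in F major are F, Gm, Am, Bb, C, Dm, Edim. F–A–C = F, C–E–G = C, E–G–Bb = Edim and Bb–D–F = Bb are all diatonic. Ab–C–Eb is not: scale degree 3 in F major carries Am (iii). In F minor the chord on that degree is Ab, so here it functions as bIII, borrowed from the parallel minor.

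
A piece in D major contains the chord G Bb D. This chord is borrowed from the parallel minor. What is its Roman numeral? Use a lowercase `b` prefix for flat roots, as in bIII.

iv

The root G is the diatonic 4th degree of D major; the borrowing shows in the chord quality. G–Bb–D is a minor chord — the form found in D minor, not the diatonic IV (G). Borrowed into D major it is written iv.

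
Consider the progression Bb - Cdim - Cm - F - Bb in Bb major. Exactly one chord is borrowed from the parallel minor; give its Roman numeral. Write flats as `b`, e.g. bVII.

The diatonic triads in Bb major are Bb, Cm, Dm, Eb, F, Gm, Adim. Of the given chords, Bb, Cm and F are diatonic. Cdim (C–Eb–Gb) is not: scale degree 2 in Bb major carries Cm (ii). In Bb minor the chord on that degree is Cdim, so here it functions as ii°, borrowed from the parallel minor.

ii°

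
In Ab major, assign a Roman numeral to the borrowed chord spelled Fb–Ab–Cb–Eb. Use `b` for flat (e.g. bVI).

The root Fb is the lowered 6th scale degree — diatonically Ab major has F there. The diatonic chord on degree 6 would be Fm (vi), but Fb–Ab–Cb–Eb is the major-seventh chord from Ab minor. As a borrowed chord it is labeled bVImaj7.

bVImaj7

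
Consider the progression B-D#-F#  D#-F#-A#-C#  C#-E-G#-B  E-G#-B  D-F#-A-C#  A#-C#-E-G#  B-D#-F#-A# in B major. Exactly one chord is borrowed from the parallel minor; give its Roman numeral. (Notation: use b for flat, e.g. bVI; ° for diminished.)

The diatonic triads in B major are B, C#m, D#m, E, F#, G#m, A#dim. Of the given chords, B–D#–F# = B, D#–F#–A#–C# = D#m7, C#–E–G#–B = C#m7, E–G#–B = E, A#–C#–E–G# = A#m7b5 and B–D#–F#–A# = Bmaj7 are diatonic. D–F#–A–C# is not: scale degree 3 in B major carries D#m (iii). In B minor the chord on that degree is Dmaj7, so here it functions as bIIImaj7, borrowed from the parallel minor.

bIIImaj7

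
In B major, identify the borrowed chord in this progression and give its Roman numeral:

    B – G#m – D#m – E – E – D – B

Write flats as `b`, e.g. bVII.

bIII

The diatonic triads in B major are B, C#m, D#m, E, F#, G#m, A#dim. Of the given chords, B, G#m, D#m and E are diatonic. But D (D–F#–A) is foreign: the diatonic iii on degree 3 is D#m, whereas D comes from B minor. It is labeled bIII.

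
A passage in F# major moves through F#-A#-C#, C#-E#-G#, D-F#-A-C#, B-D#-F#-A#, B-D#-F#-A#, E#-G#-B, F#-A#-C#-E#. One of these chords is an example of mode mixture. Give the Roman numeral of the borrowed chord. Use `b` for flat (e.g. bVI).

bVImaj7

F# major has the diatonic set F#, G#m, A#m, B, C#, D#m, E#dim. F#–A#–C# = F#, C#–E#–G# = C#, B–D#–F#–A# = Bmaj7, E#–G#–B = E#dim and F#–A#–C#–E# = F#maj7 are all diatonic. D–F#–A–C# is not: scale degree 6 in F# major carries D#m (vi). In F# minor the chord on that degree is Dmaj7, so here it functions as bVImaj7, borrowed from the parallel minor.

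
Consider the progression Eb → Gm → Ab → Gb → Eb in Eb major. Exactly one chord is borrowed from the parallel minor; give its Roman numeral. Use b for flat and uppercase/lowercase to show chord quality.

In Eb major the diatonic chords are Eb, Fm, Gm, Ab, Bb, Cm, Ddim. Eb, Gm and Ab are all diatonic. Gb (Gb–Bb–Db) is not: scale degree 3 in Eb major carries Gm (iii). In Eb minor the chord on that degree is Gb, so here it functions as bIII, borrowed from the parallel minor.

bIII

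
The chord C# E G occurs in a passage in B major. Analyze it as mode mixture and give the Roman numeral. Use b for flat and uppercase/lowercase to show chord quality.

ii°

The root C# is the diatonic 2nd degree of B major; the borrowing shows in the chord quality. C#–E–G is a diminished chord — the form found in B minor, not the diatonic ii (C#m). Borrowed into B major it is written ii°.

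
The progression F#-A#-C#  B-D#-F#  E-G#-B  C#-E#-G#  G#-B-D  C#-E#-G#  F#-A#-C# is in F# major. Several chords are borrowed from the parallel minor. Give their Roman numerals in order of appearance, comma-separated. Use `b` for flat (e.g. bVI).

The diatonic triads in F# major are F#, G#m, A#m, B, C#, D#m, E#dim. F#–A#–C# = F#, B–D#–F# = B and C#–E#–G# = C# all belong to that set. E–G#–B is not: scale degree 7 in F# major carries E#dim (vii°). In F# minor the chord on that degree is E, so here it functions as bVII, borrowed from the parallel minor. But G#–B–D is foreign: the diatonic ii on degree 2 is G#m, whereas G#dim comes from F# minor. It is labeled ii°.

bVII, ii°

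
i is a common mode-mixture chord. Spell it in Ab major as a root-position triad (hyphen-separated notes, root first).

Ab-Cb-Eb

i is built on scale degree 1, which is Ab in both Ab major and its parallel. In Ab minor the chord on Ab is Ab–Cb–Eb.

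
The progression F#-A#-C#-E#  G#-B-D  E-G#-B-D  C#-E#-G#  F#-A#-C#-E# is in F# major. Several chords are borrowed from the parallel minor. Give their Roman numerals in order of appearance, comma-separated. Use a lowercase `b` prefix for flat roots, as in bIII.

ii°, bVII7

In F# major the diatonic chords are F#, G#m, A#m, B, C#, D#m, E#dim. F#–A#–C#–E# = F#maj7 and C#–E#–G# = C# both belong to that set. G#–B–D doesn't fit — on degree 2 F# major would have G#m (ii). G#dim is the degree-2 chord of F# minor, so it is the borrowed ii°. E–G#–B–D is not: scale degree 7 in F# major carries E#dim (vii°). In F# minor the chord on that degree is E7, so here it functions as bVII7, borrowed from the parallel minor.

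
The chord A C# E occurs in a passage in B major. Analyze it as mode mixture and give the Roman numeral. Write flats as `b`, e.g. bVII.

The root A is the lowered 7th scale degree — diatonically B major has A# there. A–C#–E is a major chord — the form found in B minor, not the diatonic vii° (A#dim). Borrowed into B major it is written bVII.

bVII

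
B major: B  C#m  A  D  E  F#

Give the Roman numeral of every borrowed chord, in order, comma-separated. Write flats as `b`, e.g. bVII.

B major has the diatonic set B, C#m, D#m, E, F#, G#m, A#dim. Of the given chords, B, C#m, E and F# are diatonic. A (A–C#–E) doesn't fit — on degree 7 B major would have A#dim (vii°). A is the degree-7 chord of B minor, so it is the borrowed bVII. D (D–F#–A) doesn't fit — on degree 3 B major would have D#m (iii). D is the degree-3 chord of B minor, so it is the borrowed bIII.

bVII, bIII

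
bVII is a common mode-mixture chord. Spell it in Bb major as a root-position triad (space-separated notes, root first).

bVII is built on the lowered scale degree 7. In Bb major degree 7 is A; lowered it becomes Ab. Building the major chord from the parallel minor on Ab: Ab–C–Eb.

Ab C Eb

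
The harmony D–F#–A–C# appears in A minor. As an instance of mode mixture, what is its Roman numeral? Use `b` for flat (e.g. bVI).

IVmaj7

D is scale degree 4 in A minor. The diatonic chord on degree 4 would be Dm (iv), but D–F#–A–C# is the major-seventh chord from A major. As a borrowed chord it is labeled IVmaj7.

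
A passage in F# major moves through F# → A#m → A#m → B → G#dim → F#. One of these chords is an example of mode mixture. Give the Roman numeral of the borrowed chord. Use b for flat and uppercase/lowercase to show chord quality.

ii°

The diatonic triads in F# major are F#, G#m, A#m, B, C#, D#m, E#dim. F#, A#m and B all belong to that set. G#dim (G#–B–D) doesn't fit — on degree 2 F# major would have G#m (ii). G#dim is the degree-2 chord of F# minor, so it is the borrowed ii°.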